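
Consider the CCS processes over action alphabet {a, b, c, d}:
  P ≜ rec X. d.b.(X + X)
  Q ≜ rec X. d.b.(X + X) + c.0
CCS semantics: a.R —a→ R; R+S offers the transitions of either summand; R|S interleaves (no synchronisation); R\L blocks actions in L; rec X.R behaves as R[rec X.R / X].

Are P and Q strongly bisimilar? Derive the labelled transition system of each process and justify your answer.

P ≁ Q

Reachable graph of P (3 states):
  u0 = rec X. d.b.(X + X) has moves —d→ u1
  u1 = b.((rec X. d.b.(X + X)) + (rec X. d.b.(X + X))) has moves —b→ u2
  u2 = (rec X. d.b.(X + X)) + (rec X. d.b.(X + X)) has moves —d→ u1
Reachable graph of Q (4 states):
  v0 = rec X. d.b.(X + X) + c.0 has moves —c→ v1, —d→ v2
  v1 = 0 has moves deadlocked
  v2 = b.((rec X. d.b.(X + X) + c.0) + (rec X. d.b.(X + X) + c.0)) has moves —b→ v3
  v3 = (rec X. d.b.(X + X) + c.0) + (rec X. d.b.(X + X) + c.0) has moves —c→ v1, —d→ v2
Bisimilarity quotient blocks:
  B0 = {u0, u2}
  B1 = {u1}
  B2 = {v0, v3}
  B3 = {v2}
  B4 = {v1}
u0 ∈ B0, v0 ∈ B2 → different blocks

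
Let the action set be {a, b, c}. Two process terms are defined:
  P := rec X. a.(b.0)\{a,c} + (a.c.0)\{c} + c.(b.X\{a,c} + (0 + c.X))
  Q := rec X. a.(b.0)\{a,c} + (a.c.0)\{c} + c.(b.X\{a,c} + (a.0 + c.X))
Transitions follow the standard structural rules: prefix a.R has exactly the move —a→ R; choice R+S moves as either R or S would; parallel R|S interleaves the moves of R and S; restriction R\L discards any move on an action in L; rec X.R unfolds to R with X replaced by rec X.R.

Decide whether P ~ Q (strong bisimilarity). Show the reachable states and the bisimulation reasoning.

P ≁ Q

LTS(P): 6 reachable states
  p0 = rec X. a.(b.0)\{a,c} + (a.c.0)\{c} + c.(b.X\{a,c} + (0 + c.X)) | --a--▸ p1, --a--▸ p2, --c--▸ p3
  p1 = (b.0)\{a,c} | --b--▸ p4
  p2 = (c.0)\{c} | stopped
  p3 = b.(rec X. a.(b.0)\{a,c} + (a.c.0)\{c} + c.(b.X\{a,c} + (0 + c.X)))\{a,c} + (0 + c.(rec X. a.(b.0)\{a,c} + (a.c.0)\{c} + c.(b.X\{a,c} + (0 + c.X)))) | --b--▸ p5, --c--▸ p0
  p4 = 0\{a,c} | stopped
  p5 = (rec X. a.(b.0)\{a,c} + (a.c.0)\{c} + c.(b.X\{a,c} + (0 + c.X)))\{a,c} | stopped
LTS(Q): 7 reachable states
  q0 = rec X. a.(b.0)\{a,c} + (a.c.0)\{c} + c.(b.X\{a,c} + (a.0 + c.X)) | --a--▸ q1, --a--▸ q2, --c--▸ q3
  q1 = (b.0)\{a,c} | --b--▸ q4
  q2 = (c.0)\{c} | stopped
  q3 = b.(rec X. a.(b.0)\{a,c} + (a.c.0)\{c} + c.(b.X\{a,c} + (a.0 + c.X)))\{a,c} + (a.0 + c.(rec X. a.(b.0)\{a,c} + (a.c.0)\{c} + c.(b.X\{a,c} + (a.0 + c.X)))) | --a--▸ q5, --b--▸ q6, --c--▸ q0
  q4 = 0\{a,c} | stopped
  q5 = 0 | stopped
  q6 = (rec X. a.(b.0)\{a,c} + (a.c.0)\{c} + c.(b.X\{a,c} + (a.0 + c.X)))\{a,c} | stopped
Partition-refinement fixed point:
  B0 = {p0}
  B1 = {p3}
  B2 = {p2, p4, p5, q2, q4, q5, q6}
  B3 = {p1, q1}
  B4 = {q0}
  B5 = {q3}
p0 ∈ B0, q0 ∈ B4 → different blocks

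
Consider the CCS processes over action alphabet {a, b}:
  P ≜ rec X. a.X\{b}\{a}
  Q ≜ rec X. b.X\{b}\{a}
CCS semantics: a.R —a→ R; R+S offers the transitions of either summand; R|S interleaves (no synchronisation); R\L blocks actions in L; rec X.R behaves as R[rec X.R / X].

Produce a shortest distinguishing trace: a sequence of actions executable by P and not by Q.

a

LTS(P): 2 reachable states
  m0 = rec X. a.X\{b}\{a} → -a-> m1
  m1 = (rec X. a.X\{b}\{a})\{b}\{a} → ∅
LTS(Q): 2 reachable states
  n0 = rec X. b.X\{b}\{a} → -b-> n1
  n1 = (rec X. b.X\{b}\{a})\{b}\{a} → ∅
Run σ = ⟨a⟩ on P: start {m0}
  after a @ step 1: {m1}
  ✓ P
Run σ = ⟨a⟩ on Q: start {n0}
  after a @ step 1: ∅ (Q stuck)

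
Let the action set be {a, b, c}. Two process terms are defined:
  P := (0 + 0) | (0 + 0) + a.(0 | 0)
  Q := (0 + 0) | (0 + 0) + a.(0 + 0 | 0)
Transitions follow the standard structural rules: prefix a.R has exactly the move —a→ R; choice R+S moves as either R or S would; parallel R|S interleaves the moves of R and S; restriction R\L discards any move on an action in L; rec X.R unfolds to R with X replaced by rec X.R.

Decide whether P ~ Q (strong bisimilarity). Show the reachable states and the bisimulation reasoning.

bisimilar

P's transition system — 2 states:
  s0 = (0 + 0) | (0 + 0) + a.(0 | 0) | =a=> s1
  s1 = 0 | 0 | ·
Q's transition system — 2 states:
  t0 = (0 + 0) | (0 + 0) + a.(0 + 0 | 0) | =a=> t1
  t1 = 0 + 0 | 0 | ·
Bisimilarity quotient blocks:
  B0 = {s0, t0}
  B1 = {s1, t1}
s0 ∈ B0, t0 ∈ B0 → same block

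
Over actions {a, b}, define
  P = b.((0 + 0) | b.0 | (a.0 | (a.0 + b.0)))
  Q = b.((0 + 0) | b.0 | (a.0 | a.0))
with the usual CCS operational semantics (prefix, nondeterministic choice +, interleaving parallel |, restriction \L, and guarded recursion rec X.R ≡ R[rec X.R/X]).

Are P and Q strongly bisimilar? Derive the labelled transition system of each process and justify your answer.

not bisimilar

P's transition system — 9 states:
  s0 = b.((0 + 0) | b.0 | (a.0 | (a.0 + b.0))) ⊢ =b=> s1
  s1 = (0 + 0) | b.0 | (a.0 | (a.0 + b.0)) ⊢ =a=> s2, =a=> s3, =b=> s3, =b=> s4
  s2 = (0 + 0) | b.0 | (0 | (a.0 + b.0)) ⊢ =a=> s5, =b=> s5, =b=> s6
  s3 = (0 + 0) | b.0 | (a.0 | 0) ⊢ =a=> s5, =b=> s7
  s4 = (0 + 0) | 0 | (a.0 | (a.0 + b.0)) ⊢ =a=> s6, =a=> s7, =b=> s7
  s5 = (0 + 0) | b.0 | (0 | 0) ⊢ =b=> s8
  s6 = (0 + 0) | 0 | (0 | (a.0 + b.0)) ⊢ =a=> s8, =b=> s8
  s7 = (0 + 0) | 0 | (a.0 | 0) ⊢ =a=> s8
  s8 = (0 + 0) | 0 | (0 | 0) ⊢ deadlocked
Q's transition system — 9 states:
  t0 = b.((0 + 0) | b.0 | (a.0 | a.0)) ⊢ =b=> t1
  t1 = (0 + 0) | b.0 | (a.0 | a.0) ⊢ =a=> t2, =a=> t3, =b=> t4
  t2 = (0 + 0) | b.0 | (0 | a.0) ⊢ =a=> t5, =b=> t6
  t3 = (0 + 0) | b.0 | (a.0 | 0) ⊢ =a=> t5, =b=> t7
  t4 = (0 + 0) | 0 | (a.0 | a.0) ⊢ =a=> t6, =a=> t7
  t5 = (0 + 0) | b.0 | (0 | 0) ⊢ =b=> t8
  t6 = (0 + 0) | 0 | (0 | a.0) ⊢ =a=> t8
  t7 = (0 + 0) | 0 | (a.0 | 0) ⊢ =a=> t8
  t8 = (0 + 0) | 0 | (0 | 0) ⊢ deadlocked
Bisimilarity quotient blocks:
  B0 = {s0}
  B1 = {s1}
  B2 = {s4}
  B3 = {s7, t6, t7}
  B4 = {s8, t8}
  B5 = {s6}
  B6 = {s3, t2, t3}
  B7 = {s5, t5}
  B8 = {s2}
  B9 = {t0}
  B10 = {t1}
  B11 = {t4}
s0 ∈ B0, t0 ∈ B9 → different blocks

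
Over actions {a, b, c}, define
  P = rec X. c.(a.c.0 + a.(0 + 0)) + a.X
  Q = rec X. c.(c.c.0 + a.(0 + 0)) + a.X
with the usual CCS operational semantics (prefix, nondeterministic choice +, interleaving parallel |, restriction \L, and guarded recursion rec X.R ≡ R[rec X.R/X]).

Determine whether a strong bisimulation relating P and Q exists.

Reachable graph of P (5 states):
  u0 = rec X. c.(a.c.0 + a.(0 + 0)) + a.X :: —a→ u0, —c→ u1
  u1 = a.c.0 + a.(0 + 0) :: —a→ u2, —a→ u3
  u2 = 0 + 0 :: deadlocked
  u3 = c.0 :: —c→ u4
  u4 = 0 :: deadlocked
Reachable graph of Q (5 states):
  v0 = rec X. c.(c.c.0 + a.(0 + 0)) + a.X :: —a→ v0, —c→ v1
  v1 = c.c.0 + a.(0 + 0) :: —a→ v2, —c→ v3
  v2 = 0 + 0 :: deadlocked
  v3 = c.0 :: —c→ v4
  v4 = 0 :: deadlocked
Partition-refinement fixed point:
  B0 = {u0}
  B1 = {u1}
  B2 = {u2, u4, v2, v4}
  B3 = {u3, v3}
  B4 = {v0}
  B5 = {v1}
u0 ∈ B0, v0 ∈ B4 → different blocks

NO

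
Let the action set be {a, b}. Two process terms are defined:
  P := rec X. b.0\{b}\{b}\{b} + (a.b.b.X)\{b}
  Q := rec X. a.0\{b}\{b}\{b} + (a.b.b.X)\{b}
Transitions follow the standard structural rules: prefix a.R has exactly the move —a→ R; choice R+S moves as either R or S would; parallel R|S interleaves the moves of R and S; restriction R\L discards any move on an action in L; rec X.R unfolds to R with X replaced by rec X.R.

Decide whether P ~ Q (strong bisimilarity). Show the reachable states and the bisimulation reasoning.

not bisimilar

LTS(P): 3 reachable states
  u0 = rec X. b.0\{b}\{b}\{b} + (a.b.b.X)\{b} ⊢ --a--▸ u1, --b--▸ u2
  u1 = (b.b.(rec X. b.0\{b}\{b}\{b} + (a.b.b.X)\{b}))\{b} ⊢ ∅
  u2 = 0\{b}\{b}\{b} ⊢ ∅
LTS(Q): 3 reachable states
  v0 = rec X. a.0\{b}\{b}\{b} + (a.b.b.X)\{b} ⊢ --a--▸ v1, --a--▸ v2
  v1 = (b.b.(rec X. a.0\{b}\{b}\{b} + (a.b.b.X)\{b}))\{b} ⊢ ∅
  v2 = 0\{b}\{b}\{b} ⊢ ∅
Partition-refinement fixed point:
  B0 = {u0}
  B1 = {u1, u2, v1, v2}
  B2 = {v0}
u0 ∈ B0, v0 ∈ B2 → different blocks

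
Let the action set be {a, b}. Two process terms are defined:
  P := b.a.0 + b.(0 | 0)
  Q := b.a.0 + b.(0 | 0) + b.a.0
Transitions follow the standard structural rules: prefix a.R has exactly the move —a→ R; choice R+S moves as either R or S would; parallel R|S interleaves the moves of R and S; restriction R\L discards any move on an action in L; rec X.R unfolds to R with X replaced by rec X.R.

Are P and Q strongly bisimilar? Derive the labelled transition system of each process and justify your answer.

bisimilar

P's transition system — 4 states:
  s0 = b.a.0 + b.(0 | 0) has moves --b--▸ s1, --b--▸ s2
  s1 = 0 | 0 has moves deadlocked
  s2 = a.0 has moves --a--▸ s3
  s3 = 0 has moves deadlocked
Q's transition system — 4 states:
  t0 = b.a.0 + b.(0 | 0) + b.a.0 has moves --b--▸ t1, --b--▸ t2
  t1 = 0 | 0 has moves deadlocked
  t2 = a.0 has moves --a--▸ t3
  t3 = 0 has moves deadlocked
Coarsest stable partition (strong bisimilarity classes):
  B0 = {s0, t0}
  B1 = {s2, t2}
  B2 = {s1, s3, t1, t3}
s0 ∈ B0, t0 ∈ B0 → same block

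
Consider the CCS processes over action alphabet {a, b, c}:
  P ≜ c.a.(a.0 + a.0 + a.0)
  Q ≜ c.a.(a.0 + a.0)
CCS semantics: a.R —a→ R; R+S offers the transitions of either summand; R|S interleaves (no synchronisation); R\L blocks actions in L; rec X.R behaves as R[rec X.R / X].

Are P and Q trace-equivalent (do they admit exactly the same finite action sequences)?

LTS(P): 4 reachable states
  u0 = c.a.(a.0 + a.0 + a.0) ⊢ —c→ u1
  u1 = a.(a.0 + a.0 + a.0) ⊢ —a→ u2
  u2 = a.0 + a.0 + a.0 ⊢ —a→ u3
  u3 = 0 ⊢ ·
LTS(Q): 4 reachable states
  v0 = c.a.(a.0 + a.0) ⊢ —c→ v1
  v1 = a.(a.0 + a.0) ⊢ —a→ v2
  v2 = a.0 + a.0 ⊢ —a→ v3
  v3 = 0 ⊢ ·
Partition-refinement fixed point:
  B0 = {u0, v0}
  B1 = {u1, v1}
  B2 = {u2, v2}
  B3 = {u3, v3}
u0 ∈ B0, v0 ∈ B0 → same block
Bisimilar ⇒ trace-equivalent.

traces(P) = traces(Q)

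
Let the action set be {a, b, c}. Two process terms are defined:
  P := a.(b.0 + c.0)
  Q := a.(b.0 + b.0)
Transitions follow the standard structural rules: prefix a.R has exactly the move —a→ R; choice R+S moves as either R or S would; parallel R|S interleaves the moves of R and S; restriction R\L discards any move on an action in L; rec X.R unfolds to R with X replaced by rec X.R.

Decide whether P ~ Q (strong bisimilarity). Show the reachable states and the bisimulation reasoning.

LTS(P): 3 reachable states
  p0 = a.(b.0 + c.0) | ··a··> p1
  p1 = b.0 + c.0 | ··b··> p2, ··c··> p2
  p2 = 0 | stopped
LTS(Q): 3 reachable states
  q0 = a.(b.0 + b.0) | ··a··> q1
  q1 = b.0 + b.0 | ··b··> q2
  q2 = 0 | stopped
Coarsest stable partition (strong bisimilarity classes):
  B0 = {p0}
  B1 = {p1}
  B2 = {p2, q2}
  B3 = {q0}
  B4 = {q1}
p0 ∈ B0, q0 ∈ B3 → different blocks

P ≁ Q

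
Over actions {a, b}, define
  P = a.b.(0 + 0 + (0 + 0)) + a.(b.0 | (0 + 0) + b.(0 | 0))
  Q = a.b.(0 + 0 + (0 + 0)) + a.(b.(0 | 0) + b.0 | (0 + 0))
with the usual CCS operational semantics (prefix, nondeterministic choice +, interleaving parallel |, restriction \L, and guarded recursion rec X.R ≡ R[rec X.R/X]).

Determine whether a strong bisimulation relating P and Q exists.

P ~ Q

LTS(P): 6 reachable states
  m0 = a.b.(0 + 0 + (0 + 0)) + a.(b.0 | (0 + 0) + b.(0 | 0)) → ··a··> m1, ··a··> m2
  m1 = b.(0 + 0 + (0 + 0)) → ··b··> m3
  m2 = b.0 | (0 + 0) + b.(0 | 0) → ··b··> m4, ··b··> m5
  m3 = 0 + 0 + (0 + 0) → (no moves)
  m4 = 0 | (0 + 0) → (no moves)
  m5 = 0 | 0 → (no moves)
LTS(Q): 6 reachable states
  n0 = a.b.(0 + 0 + (0 + 0)) + a.(b.(0 | 0) + b.0 | (0 + 0)) → ··a··> n1, ··a··> n2
  n1 = b.(0 + 0 + (0 + 0)) → ··b··> n3
  n2 = b.(0 | 0) + b.0 | (0 + 0) → ··b··> n4, ··b··> n5
  n3 = 0 + 0 + (0 + 0) → (no moves)
  n4 = 0 | (0 + 0) → (no moves)
  n5 = 0 | 0 → (no moves)
Bisimilarity quotient blocks:
  B0 = {m0, n0}
  B1 = {m1, m2, n1, n2}
  B2 = {m3, m4, m5, n3, n4, n5}
m0 ∈ B0, n0 ∈ B0 → same block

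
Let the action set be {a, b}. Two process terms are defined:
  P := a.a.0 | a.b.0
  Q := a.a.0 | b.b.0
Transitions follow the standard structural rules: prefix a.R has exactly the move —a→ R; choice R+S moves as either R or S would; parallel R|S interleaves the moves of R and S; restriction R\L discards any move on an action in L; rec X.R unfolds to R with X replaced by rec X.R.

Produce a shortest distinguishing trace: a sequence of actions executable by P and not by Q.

Reachable graph of P (9 states):
  m0 = a.a.0 | a.b.0 | --a--▸ m1, --a--▸ m2
  m1 = a.0 | a.b.0 | --a--▸ m3, --a--▸ m4
  m2 = a.a.0 | b.0 | --a--▸ m4, --b--▸ m5
  m3 = 0 | a.b.0 | --a--▸ m6
  m4 = a.0 | b.0 | --a--▸ m6, --b--▸ m7
  m5 = a.a.0 | 0 | --a--▸ m7
  m6 = 0 | b.0 | --b--▸ m8
  m7 = a.0 | 0 | --a--▸ m8
  m8 = 0 | 0 | ·
Reachable graph of Q (9 states):
  n0 = a.a.0 | b.b.0 | --a--▸ n1, --b--▸ n2
  n1 = a.0 | b.b.0 | --a--▸ n3, --b--▸ n4
  n2 = a.a.0 | b.0 | --a--▸ n4, --b--▸ n5
  n3 = 0 | b.b.0 | --b--▸ n6
  n4 = a.0 | b.0 | --a--▸ n6, --b--▸ n7
  n5 = a.a.0 | 0 | --a--▸ n7
  n6 = 0 | b.0 | --b--▸ n8
  n7 = a.0 | 0 | --a--▸ n8
  n8 = 0 | 0 | ·
Executing aaa from P (initial set {m0}):
  after a @ step 1: {m1, m2}
  after a @ step 2: {m3, m4}
  after a @ step 3: {m6}
  ✓ P
Executing aaa from Q (initial set {n0}):
  after a @ step 1: {n1}
  after a @ step 2: {n3}
  after a @ step 3: no successor for Q

aaa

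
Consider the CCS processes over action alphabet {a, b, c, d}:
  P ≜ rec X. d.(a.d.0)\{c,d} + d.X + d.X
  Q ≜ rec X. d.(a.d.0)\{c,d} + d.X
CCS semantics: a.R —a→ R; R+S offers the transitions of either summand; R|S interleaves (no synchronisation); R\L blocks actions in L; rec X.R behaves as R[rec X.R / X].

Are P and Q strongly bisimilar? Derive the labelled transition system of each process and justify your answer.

YES

LTS(P): 3 reachable states
  p0 = rec X. d.(a.d.0)\{c,d} + d.X + d.X has moves ··d··> p0, ··d··> p1
  p1 = (a.d.0)\{c,d} has moves ··a··> p2
  p2 = (d.0)\{c,d} has moves (no moves)
LTS(Q): 3 reachable states
  q0 = rec X. d.(a.d.0)\{c,d} + d.X has moves ··d··> q0, ··d··> q1
  q1 = (a.d.0)\{c,d} has moves ··a··> q2
  q2 = (d.0)\{c,d} has moves (no moves)
Coarsest stable partition (strong bisimilarity classes):
  B0 = {p0, q0}
  B1 = {p1, q1}
  B2 = {p2, q2}
p0 ∈ B0, q0 ∈ B0 → same block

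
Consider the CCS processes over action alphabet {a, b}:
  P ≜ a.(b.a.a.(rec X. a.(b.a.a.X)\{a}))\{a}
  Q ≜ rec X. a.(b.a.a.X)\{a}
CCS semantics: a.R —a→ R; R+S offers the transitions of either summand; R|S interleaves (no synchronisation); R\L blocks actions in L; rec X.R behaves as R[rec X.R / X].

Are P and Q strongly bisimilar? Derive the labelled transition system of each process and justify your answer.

P's transition system — 3 states:
  u0 = a.(b.a.a.(rec X. a.(b.a.a.X)\{a}))\{a} has moves ··a··> u1
  u1 = (b.a.a.(rec X. a.(b.a.a.X)\{a}))\{a} has moves ··b··> u2
  u2 = (a.a.(rec X. a.(b.a.a.X)\{a}))\{a} has moves (no moves)
Q's transition system — 3 states:
  v0 = rec X. a.(b.a.a.X)\{a} has moves ··a··> v1
  v1 = (b.a.a.(rec X. a.(b.a.a.X)\{a}))\{a} has moves ··b··> v2
  v2 = (a.a.(rec X. a.(b.a.a.X)\{a}))\{a} has moves (no moves)
Coarsest stable partition (strong bisimilarity classes):
  B0 = {u0, v0}
  B1 = {u1, v1}
  B2 = {u2, v2}
u0 ∈ B0, v0 ∈ B0 → same block

YES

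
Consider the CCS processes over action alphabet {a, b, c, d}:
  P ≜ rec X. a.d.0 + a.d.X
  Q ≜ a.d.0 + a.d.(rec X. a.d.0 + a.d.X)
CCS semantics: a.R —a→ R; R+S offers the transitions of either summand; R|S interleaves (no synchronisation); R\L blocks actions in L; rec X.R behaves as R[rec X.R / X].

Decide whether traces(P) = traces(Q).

traces(P) = traces(Q)

P's transition system — 4 states:
  p0 = rec X. a.d.0 + a.d.X :: ··a··> p1, ··a··> p2
  p1 = d.(rec X. a.d.0 + a.d.X) :: ··d··> p0
  p2 = d.0 :: ··d··> p3
  p3 = 0 :: ·
Q's transition system — 5 states:
  q0 = a.d.0 + a.d.(rec X. a.d.0 + a.d.X) :: ··a··> q1, ··a··> q2
  q1 = d.(rec X. a.d.0 + a.d.X) :: ··d··> q3
  q2 = d.0 :: ··d··> q4
  q3 = rec X. a.d.0 + a.d.X :: ··a··> q1, ··a··> q2
  q4 = 0 :: ·
Partition-refinement fixed point:
  B0 = {p0, q0, q3}
  B1 = {p1, q1}
  B2 = {p2, q2}
  B3 = {p3, q4}
p0 ∈ B0, q0 ∈ B0 → same block
Bisimilar ⇒ trace-equivalent.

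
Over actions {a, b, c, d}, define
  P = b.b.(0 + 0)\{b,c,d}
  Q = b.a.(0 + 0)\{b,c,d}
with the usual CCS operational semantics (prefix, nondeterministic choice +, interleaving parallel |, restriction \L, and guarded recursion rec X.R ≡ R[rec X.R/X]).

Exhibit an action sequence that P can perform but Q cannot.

LTS(P): 3 reachable states
  u0 = b.b.(0 + 0)\{b,c,d} :: =b=> u1
  u1 = b.(0 + 0)\{b,c,d} :: =b=> u2
  u2 = (0 + 0)\{b,c,d} :: deadlocked
LTS(Q): 3 reachable states
  v0 = b.a.(0 + 0)\{b,c,d} :: =b=> v1
  v1 = a.(0 + 0)\{b,c,d} :: =a=> v2
  v2 = (0 + 0)\{b,c,d} :: deadlocked
Run σ = ⟨bb⟩ on P: start {u0}
  step 1 (b): {u1}
  step 2 (b): {u2}
  — P admits the full trace.
Run σ = ⟨bb⟩ on Q: start {v0}
  step 1 (b): {v1}
  step 2 (b): ∅  — Q cannot continue

bb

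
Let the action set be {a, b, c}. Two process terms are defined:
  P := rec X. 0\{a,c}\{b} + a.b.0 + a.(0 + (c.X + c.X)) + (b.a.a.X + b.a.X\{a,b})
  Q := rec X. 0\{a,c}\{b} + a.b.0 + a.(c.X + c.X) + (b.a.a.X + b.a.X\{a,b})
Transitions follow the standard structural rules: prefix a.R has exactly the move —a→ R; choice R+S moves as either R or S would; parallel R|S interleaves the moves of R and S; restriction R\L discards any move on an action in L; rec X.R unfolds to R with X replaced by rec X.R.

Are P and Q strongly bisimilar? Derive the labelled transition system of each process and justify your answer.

YES

Reachable graph of P (8 states):
  s0 = rec X. 0\{a,c}\{b} + a.b.0 + a.(0 + (c.X + c.X)) + (b.a.a.X + b.a.X\{a,b}) :: --a--▸ s1, --a--▸ s2, --b--▸ s3, --b--▸ s4
  s1 = 0 + (c.(rec X. 0\{a,c}\{b} + a.b.0 + a.(0 + (c.X + c.X)) + (b.a.a.X + b.a.X\{a,b})) + c.(rec X. 0\{a,c}\{b} + a.b.0 + a.(0 + (c.X + c.X)) + (b.a.a.X + b.a.X\{a,b}))) :: --c--▸ s0
  s2 = b.0 :: --b--▸ s5
  s3 = a.(rec X. 0\{a,c}\{b} + a.b.0 + a.(0 + (c.X + c.X)) + (b.a.a.X + b.a.X\{a,b}))\{a,b} :: --a--▸ s6
  s4 = a.a.(rec X. 0\{a,c}\{b} + a.b.0 + a.(0 + (c.X + c.X)) + (b.a.a.X + b.a.X\{a,b})) :: --a--▸ s7
  s5 = 0 :: ·
  s6 = (rec X. 0\{a,c}\{b} + a.b.0 + a.(0 + (c.X + c.X)) + (b.a.a.X + b.a.X\{a,b}))\{a,b} :: ·
  s7 = a.(rec X. 0\{a,c}\{b} + a.b.0 + a.(0 + (c.X + c.X)) + (b.a.a.X + b.a.X\{a,b})) :: --a--▸ s0
Reachable graph of Q (8 states):
  t0 = rec X. 0\{a,c}\{b} + a.b.0 + a.(c.X + c.X) + (b.a.a.X + b.a.X\{a,b}) :: --a--▸ t1, --a--▸ t2, --b--▸ t3, --b--▸ t4
  t1 = b.0 :: --b--▸ t5
  t2 = c.(rec X. 0\{a,c}\{b} + a.b.0 + a.(c.X + c.X) + (b.a.a.X + b.a.X\{a,b})) + c.(rec X. 0\{a,c}\{b} + a.b.0 + a.(c.X + c.X) + (b.a.a.X + b.a.X\{a,b})) :: --c--▸ t0
  t3 = a.(rec X. 0\{a,c}\{b} + a.b.0 + a.(c.X + c.X) + (b.a.a.X + b.a.X\{a,b}))\{a,b} :: --a--▸ t6
  t4 = a.a.(rec X. 0\{a,c}\{b} + a.b.0 + a.(c.X + c.X) + (b.a.a.X + b.a.X\{a,b})) :: --a--▸ t7
  t5 = 0 :: ·
  t6 = (rec X. 0\{a,c}\{b} + a.b.0 + a.(c.X + c.X) + (b.a.a.X + b.a.X\{a,b}))\{a,b} :: ·
  t7 = a.(rec X. 0\{a,c}\{b} + a.b.0 + a.(c.X + c.X) + (b.a.a.X + b.a.X\{a,b})) :: --a--▸ t0
Partition-refinement fixed point:
  B0 = {s0, t0}
  B1 = {s2, t1}
  B2 = {s5, s6, t5, t6}
  B3 = {s3, t3}
  B4 = {s4, t4}
  B5 = {s7, t7}
  B6 = {s1, t2}
s0 ∈ B0, t0 ∈ B0 → same block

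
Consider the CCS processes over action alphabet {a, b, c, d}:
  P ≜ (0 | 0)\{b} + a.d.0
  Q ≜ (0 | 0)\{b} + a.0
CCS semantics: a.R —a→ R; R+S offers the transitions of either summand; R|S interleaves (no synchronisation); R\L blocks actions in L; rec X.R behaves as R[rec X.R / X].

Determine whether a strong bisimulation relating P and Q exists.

LTS(P): 3 reachable states
  u0 = (0 | 0)\{b} + a.d.0 | =a=> u1
  u1 = d.0 | =d=> u2
  u2 = 0 | deadlocked
LTS(Q): 2 reachable states
  v0 = (0 | 0)\{b} + a.0 | =a=> v1
  v1 = 0 | deadlocked
Coarsest stable partition (strong bisimilarity classes):
  B0 = {u0}
  B1 = {u1}
  B2 = {u2, v1}
  B3 = {v0}
u0 ∈ B0, v0 ∈ B3 → different blocks

NO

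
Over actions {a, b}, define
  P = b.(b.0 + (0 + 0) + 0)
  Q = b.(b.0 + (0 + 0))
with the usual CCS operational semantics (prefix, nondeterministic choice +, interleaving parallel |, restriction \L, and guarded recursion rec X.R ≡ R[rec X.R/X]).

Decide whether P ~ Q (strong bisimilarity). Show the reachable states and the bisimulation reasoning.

bisimilar

LTS(P): 3 reachable states
  p0 = b.(b.0 + (0 + 0) + 0) :: --b--▸ p1
  p1 = b.0 + (0 + 0) + 0 :: --b--▸ p2
  p2 = 0 :: (no moves)
LTS(Q): 3 reachable states
  q0 = b.(b.0 + (0 + 0)) :: --b--▸ q1
  q1 = b.0 + (0 + 0) :: --b--▸ q2
  q2 = 0 :: (no moves)
Coarsest stable partition (strong bisimilarity classes):
  B0 = {p0, q0}
  B1 = {p1, q1}
  B2 = {p2, q2}
p0 ∈ B0, q0 ∈ B0 → same block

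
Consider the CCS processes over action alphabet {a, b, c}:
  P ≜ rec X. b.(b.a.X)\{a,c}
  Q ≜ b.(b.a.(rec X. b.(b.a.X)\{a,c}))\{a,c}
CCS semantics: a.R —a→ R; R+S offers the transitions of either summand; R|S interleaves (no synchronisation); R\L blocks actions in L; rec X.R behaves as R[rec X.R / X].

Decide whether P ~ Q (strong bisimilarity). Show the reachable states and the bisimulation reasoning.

YES

LTS(P): 3 reachable states
  u0 = rec X. b.(b.a.X)\{a,c} :: --b--▸ u1
  u1 = (b.a.(rec X. b.(b.a.X)\{a,c}))\{a,c} :: --b--▸ u2
  u2 = (a.(rec X. b.(b.a.X)\{a,c}))\{a,c} :: deadlocked
LTS(Q): 3 reachable states
  v0 = b.(b.a.(rec X. b.(b.a.X)\{a,c}))\{a,c} :: --b--▸ v1
  v1 = (b.a.(rec X. b.(b.a.X)\{a,c}))\{a,c} :: --b--▸ v2
  v2 = (a.(rec X. b.(b.a.X)\{a,c}))\{a,c} :: deadlocked
Partition-refinement fixed point:
  B0 = {u0, v0}
  B1 = {u1, v1}
  B2 = {u2, v2}
u0 ∈ B0, v0 ∈ B0 → same block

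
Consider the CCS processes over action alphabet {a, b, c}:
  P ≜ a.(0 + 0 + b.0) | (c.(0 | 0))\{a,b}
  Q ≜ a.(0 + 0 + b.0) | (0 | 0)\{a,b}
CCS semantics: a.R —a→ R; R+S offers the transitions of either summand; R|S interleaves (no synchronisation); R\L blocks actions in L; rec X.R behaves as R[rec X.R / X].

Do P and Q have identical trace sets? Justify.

trace-distinct — witness ⟨c⟩

P's transition system — 6 states:
  u0 = a.(0 + 0 + b.0) | (c.(0 | 0))\{a,b} has moves =a=> u1, =c=> u2
  u1 = (0 + 0 + b.0) | (c.(0 | 0))\{a,b} has moves =b=> u3, =c=> u4
  u2 = a.(0 + 0 + b.0) | (0 | 0)\{a,b} has moves =a=> u4
  u3 = 0 | (c.(0 | 0))\{a,b} has moves =c=> u5
  u4 = (0 + 0 + b.0) | (0 | 0)\{a,b} has moves =b=> u5
  u5 = 0 | (0 | 0)\{a,b} has moves ·
Q's transition system — 3 states:
  v0 = a.(0 + 0 + b.0) | (0 | 0)\{a,b} has moves =a=> v1
  v1 = (0 + 0 + b.0) | (0 | 0)\{a,b} has moves =b=> v2
  v2 = 0 | (0 | 0)\{a,b} has moves ·
Executing c from P (initial set {u0}):
  after c @ step 1: {u2}
  P completes σ.
Executing c from Q (initial set {v0}):
  after c @ step 1: ∅ (Q stuck)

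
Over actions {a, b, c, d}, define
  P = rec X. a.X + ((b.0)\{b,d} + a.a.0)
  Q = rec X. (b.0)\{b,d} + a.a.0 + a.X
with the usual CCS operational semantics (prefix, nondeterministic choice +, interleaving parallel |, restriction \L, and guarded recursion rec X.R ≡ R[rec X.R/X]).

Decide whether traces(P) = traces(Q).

traces(P) = traces(Q)

Reachable graph of P (3 states):
  p0 = rec X. a.X + ((b.0)\{b,d} + a.a.0) | —a→ p0, —a→ p1
  p1 = a.0 | —a→ p2
  p2 = 0 | (no moves)
Reachable graph of Q (3 states):
  q0 = rec X. (b.0)\{b,d} + a.a.0 + a.X | —a→ q0, —a→ q1
  q1 = a.0 | —a→ q2
  q2 = 0 | (no moves)
Bisimilarity quotient blocks:
  B0 = {p0, q0}
  B1 = {p1, q1}
  B2 = {p2, q2}
p0 ∈ B0, q0 ∈ B0 → same block
Bisimilar ⇒ trace-equivalent.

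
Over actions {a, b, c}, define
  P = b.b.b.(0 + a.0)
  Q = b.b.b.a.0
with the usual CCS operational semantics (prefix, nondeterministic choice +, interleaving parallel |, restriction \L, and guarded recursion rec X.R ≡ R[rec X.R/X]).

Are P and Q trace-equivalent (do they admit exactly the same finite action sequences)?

P's transition system — 5 states:
  m0 = b.b.b.(0 + a.0) | ··b··> m1
  m1 = b.b.(0 + a.0) | ··b··> m2
  m2 = b.(0 + a.0) | ··b··> m3
  m3 = 0 + a.0 | ··a··> m4
  m4 = 0 | (no moves)
Q's transition system — 5 states:
  n0 = b.b.b.a.0 | ··b··> n1
  n1 = b.b.a.0 | ··b··> n2
  n2 = b.a.0 | ··b··> n3
  n3 = a.0 | ··a··> n4
  n4 = 0 | (no moves)
Partition-refinement fixed point:
  B0 = {m0, n0}
  B1 = {m1, n1}
  B2 = {m2, n2}
  B3 = {m3, n3}
  B4 = {m4, n4}
m0 ∈ B0, n0 ∈ B0 → same block
Bisimilar ⇒ trace-equivalent.

YES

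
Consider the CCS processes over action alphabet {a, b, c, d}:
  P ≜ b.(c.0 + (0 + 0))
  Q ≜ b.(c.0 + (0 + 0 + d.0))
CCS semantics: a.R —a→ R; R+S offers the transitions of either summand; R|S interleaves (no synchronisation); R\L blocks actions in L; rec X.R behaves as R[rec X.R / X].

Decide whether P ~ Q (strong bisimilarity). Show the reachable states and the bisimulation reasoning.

not bisimilar

Reachable graph of P (3 states):
  u0 = b.(c.0 + (0 + 0)) → =b=> u1
  u1 = c.0 + (0 + 0) → =c=> u2
  u2 = 0 → deadlocked
Reachable graph of Q (3 states):
  v0 = b.(c.0 + (0 + 0 + d.0)) → =b=> v1
  v1 = c.0 + (0 + 0 + d.0) → =c=> v2, =d=> v2
  v2 = 0 → deadlocked
Coarsest stable partition (strong bisimilarity classes):
  B0 = {u0}
  B1 = {u1}
  B2 = {u2, v2}
  B3 = {v0}
  B4 = {v1}
u0 ∈ B0, v0 ∈ B3 → different blocks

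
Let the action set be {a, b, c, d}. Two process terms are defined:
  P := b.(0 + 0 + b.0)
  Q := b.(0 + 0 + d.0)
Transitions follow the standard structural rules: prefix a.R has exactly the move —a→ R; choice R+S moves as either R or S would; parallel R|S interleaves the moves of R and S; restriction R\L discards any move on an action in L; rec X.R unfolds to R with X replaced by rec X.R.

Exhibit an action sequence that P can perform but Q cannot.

bb

P's transition system — 3 states:
  s0 = b.(0 + 0 + b.0) | --b--▸ s1
  s1 = 0 + 0 + b.0 | --b--▸ s2
  s2 = 0 | ·
Q's transition system — 3 states:
  t0 = b.(0 + 0 + d.0) | --b--▸ t1
  t1 = 0 + 0 + d.0 | --d--▸ t2
  t2 = 0 | ·
Executing bb from P (initial set {s0}):
  step 1 (b): {s1}
  step 2 (b): {s2}
  ✓ P
Executing bb from Q (initial set {t0}):
  step 1 (b): {t1}
  step 2 (b): no successor for Q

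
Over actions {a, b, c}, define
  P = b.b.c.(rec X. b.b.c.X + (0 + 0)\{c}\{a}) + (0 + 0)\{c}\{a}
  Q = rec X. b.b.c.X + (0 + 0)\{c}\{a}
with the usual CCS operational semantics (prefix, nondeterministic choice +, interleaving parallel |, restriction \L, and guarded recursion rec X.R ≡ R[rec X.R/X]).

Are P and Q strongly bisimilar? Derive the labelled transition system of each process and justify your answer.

bisimilar

LTS(P): 4 reachable states
  m0 = b.b.c.(rec X. b.b.c.X + (0 + 0)\{c}\{a}) + (0 + 0)\{c}\{a} | -b-> m1
  m1 = b.c.(rec X. b.b.c.X + (0 + 0)\{c}\{a}) | -b-> m2
  m2 = c.(rec X. b.b.c.X + (0 + 0)\{c}\{a}) | -c-> m3
  m3 = rec X. b.b.c.X + (0 + 0)\{c}\{a} | -b-> m1
LTS(Q): 3 reachable states
  n0 = rec X. b.b.c.X + (0 + 0)\{c}\{a} | -b-> n1
  n1 = b.c.(rec X. b.b.c.X + (0 + 0)\{c}\{a}) | -b-> n2
  n2 = c.(rec X. b.b.c.X + (0 + 0)\{c}\{a}) | -c-> n0
Partition-refinement fixed point:
  B0 = {m0, m3, n0}
  B1 = {m1, n1}
  B2 = {m2, n2}
m0 ∈ B0, n0 ∈ B0 → same block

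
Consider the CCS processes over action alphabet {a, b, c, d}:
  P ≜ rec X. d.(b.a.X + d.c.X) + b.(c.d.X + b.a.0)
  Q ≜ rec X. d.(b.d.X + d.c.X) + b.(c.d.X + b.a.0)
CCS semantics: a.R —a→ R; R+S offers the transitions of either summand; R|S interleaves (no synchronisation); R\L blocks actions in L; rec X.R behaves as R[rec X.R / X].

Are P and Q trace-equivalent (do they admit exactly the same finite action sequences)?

P's transition system — 8 states:
  m0 = rec X. d.(b.a.X + d.c.X) + b.(c.d.X + b.a.0) :: ··b··> m1, ··d··> m2
  m1 = c.d.(rec X. d.(b.a.X + d.c.X) + b.(c.d.X + b.a.0)) + b.a.0 :: ··b··> m3, ··c··> m4
  m2 = b.a.(rec X. d.(b.a.X + d.c.X) + b.(c.d.X + b.a.0)) + d.c.(rec X. d.(b.a.X + d.c.X) + b.(c.d.X + b.a.0)) :: ··b··> m5, ··d··> m6
  m3 = a.0 :: ··a··> m7
  m4 = d.(rec X. d.(b.a.X + d.c.X) + b.(c.d.X + b.a.0)) :: ··d··> m0
  m5 = a.(rec X. d.(b.a.X + d.c.X) + b.(c.d.X + b.a.0)) :: ··a··> m0
  m6 = c.(rec X. d.(b.a.X + d.c.X) + b.(c.d.X + b.a.0)) :: ··c··> m0
  m7 = 0 :: ·
Q's transition system — 7 states:
  n0 = rec X. d.(b.d.X + d.c.X) + b.(c.d.X + b.a.0) :: ··b··> n1, ··d··> n2
  n1 = c.d.(rec X. d.(b.d.X + d.c.X) + b.(c.d.X + b.a.0)) + b.a.0 :: ··b··> n3, ··c··> n4
  n2 = b.d.(rec X. d.(b.d.X + d.c.X) + b.(c.d.X + b.a.0)) + d.c.(rec X. d.(b.d.X + d.c.X) + b.(c.d.X + b.a.0)) :: ··b··> n4, ··d··> n5
  n3 = a.0 :: ··a··> n6
  n4 = d.(rec X. d.(b.d.X + d.c.X) + b.(c.d.X + b.a.0)) :: ··d··> n0
  n5 = c.(rec X. d.(b.d.X + d.c.X) + b.(c.d.X + b.a.0)) :: ··c··> n0
  n6 = 0 :: ·
Run σ = ⟨dba⟩ on P: start {m0}
  after d @ step 1: {m2}
  after b @ step 2: {m5}
  after a @ step 3: {m0}
  ✓ P
Run σ = ⟨dba⟩ on Q: start {n0}
  after d @ step 1: {n2}
  after b @ step 2: {n4}
  after a @ step 3: ∅  — Q cannot continue

traces(P) ≠ traces(Q) — witness ⟨dba⟩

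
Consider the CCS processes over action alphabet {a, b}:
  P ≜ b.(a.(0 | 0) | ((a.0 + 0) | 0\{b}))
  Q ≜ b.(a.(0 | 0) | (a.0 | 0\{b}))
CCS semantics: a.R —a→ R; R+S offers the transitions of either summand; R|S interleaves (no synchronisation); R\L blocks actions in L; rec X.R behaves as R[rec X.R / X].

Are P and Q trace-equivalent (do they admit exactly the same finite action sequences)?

trace-equivalent

P's transition system — 5 states:
  m0 = b.(a.(0 | 0) | ((a.0 + 0) | 0\{b})) ⊢ ··b··> m1
  m1 = a.(0 | 0) | ((a.0 + 0) | 0\{b}) ⊢ ··a··> m2, ··a··> m3
  m2 = 0 | 0 | ((a.0 + 0) | 0\{b}) ⊢ ··a··> m4
  m3 = a.(0 | 0) | (0 | 0\{b}) ⊢ ··a··> m4
  m4 = 0 | 0 | (0 | 0\{b}) ⊢ stopped
Q's transition system — 5 states:
  n0 = b.(a.(0 | 0) | (a.0 | 0\{b})) ⊢ ··b··> n1
  n1 = a.(0 | 0) | (a.0 | 0\{b}) ⊢ ··a··> n2, ··a··> n3
  n2 = 0 | 0 | (a.0 | 0\{b}) ⊢ ··a··> n4
  n3 = a.(0 | 0) | (0 | 0\{b}) ⊢ ··a··> n4
  n4 = 0 | 0 | (0 | 0\{b}) ⊢ stopped
Bisimilarity quotient blocks:
  B0 = {m0, n0}
  B1 = {m1, n1}
  B2 = {m2, m3, n2, n3}
  B3 = {m4, n4}
m0 ∈ B0, n0 ∈ B0 → same block
Bisimilar ⇒ trace-equivalent.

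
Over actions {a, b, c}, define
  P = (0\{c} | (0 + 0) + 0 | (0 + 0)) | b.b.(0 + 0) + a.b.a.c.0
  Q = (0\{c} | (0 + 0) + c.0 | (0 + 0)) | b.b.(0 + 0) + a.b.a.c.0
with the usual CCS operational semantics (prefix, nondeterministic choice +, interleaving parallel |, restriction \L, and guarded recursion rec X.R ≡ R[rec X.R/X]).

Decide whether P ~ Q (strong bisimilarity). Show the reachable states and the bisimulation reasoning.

NO

Reachable graph of P (7 states):
  m0 = (0\{c} | (0 + 0) + 0 | (0 + 0)) | b.b.(0 + 0) + a.b.a.c.0 → —a→ m1, —b→ m2
  m1 = b.a.c.0 → —b→ m3
  m2 = (0\{c} | (0 + 0) + 0 | (0 + 0)) | b.(0 + 0) → —b→ m4
  m3 = a.c.0 → —a→ m5
  m4 = (0\{c} | (0 + 0) + 0 | (0 + 0)) | (0 + 0) → (no moves)
  m5 = c.0 → —c→ m6
  m6 = 0 → (no moves)
Reachable graph of Q (10 states):
  n0 = (0\{c} | (0 + 0) + c.0 | (0 + 0)) | b.b.(0 + 0) + a.b.a.c.0 → —a→ n1, —b→ n2, —c→ n3
  n1 = b.a.c.0 → —b→ n4
  n2 = (0\{c} | (0 + 0) + c.0 | (0 + 0)) | b.(0 + 0) → —b→ n5, —c→ n6
  n3 = 0 | (0 + 0) | b.b.(0 + 0) → —b→ n6
  n4 = a.c.0 → —a→ n7
  n5 = (0\{c} | (0 + 0) + c.0 | (0 + 0)) | (0 + 0) → —c→ n8
  n6 = 0 | (0 + 0) | b.(0 + 0) → —b→ n8
  n7 = c.0 → —c→ n9
  n8 = 0 | (0 + 0) | (0 + 0) → (no moves)
  n9 = 0 → (no moves)
Partition-refinement fixed point:
  B0 = {m0}
  B1 = {m1, n1}
  B2 = {m3, n4}
  B3 = {m5, n5, n7}
  B4 = {m4, m6, n8, n9}
  B5 = {m2, n6}
  B6 = {n0}
  B7 = {n3}
  B8 = {n2}
m0 ∈ B0, n0 ∈ B6 → different blocks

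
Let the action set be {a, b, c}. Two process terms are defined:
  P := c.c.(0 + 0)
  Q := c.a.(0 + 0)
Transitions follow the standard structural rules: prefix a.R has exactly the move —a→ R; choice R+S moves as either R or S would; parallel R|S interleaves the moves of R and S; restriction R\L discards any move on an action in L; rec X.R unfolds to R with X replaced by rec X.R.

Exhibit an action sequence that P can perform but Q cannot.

cc

Reachable graph of P (3 states):
  u0 = c.c.(0 + 0) ⊢ —c→ u1
  u1 = c.(0 + 0) ⊢ —c→ u2
  u2 = 0 + 0 ⊢ stopped
Reachable graph of Q (3 states):
  v0 = c.a.(0 + 0) ⊢ —c→ v1
  v1 = a.(0 + 0) ⊢ —a→ v2
  v2 = 0 + 0 ⊢ stopped
Run σ = ⟨cc⟩ on P: start {u0}
  after c @ step 1: {u1}
  after c @ step 2: {u2}
  ✓ P
Run σ = ⟨cc⟩ on Q: start {v0}
  after c @ step 1: {v1}
  after c @ step 2: ∅  — Q cannot continue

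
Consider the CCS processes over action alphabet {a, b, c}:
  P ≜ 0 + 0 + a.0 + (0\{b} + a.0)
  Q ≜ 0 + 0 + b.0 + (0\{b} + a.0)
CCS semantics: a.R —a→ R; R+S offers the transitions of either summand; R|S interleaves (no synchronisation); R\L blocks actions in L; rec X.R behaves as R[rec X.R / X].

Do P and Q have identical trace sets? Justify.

P's transition system — 2 states:
  m0 = 0 + 0 + a.0 + (0\{b} + a.0) :: ··a··> m1
  m1 = 0 :: (no moves)
Q's transition system — 2 states:
  n0 = 0 + 0 + b.0 + (0\{b} + a.0) :: ··a··> n1, ··b··> n1
  n1 = 0 :: (no moves)
Executing b from Q (initial set {n0}):
  after b @ step 1: {n1}
  Q completes σ.
Executing b from P (initial set {m0}):
  after b @ step 1: ∅ (P stuck)

NO — witness ⟨b⟩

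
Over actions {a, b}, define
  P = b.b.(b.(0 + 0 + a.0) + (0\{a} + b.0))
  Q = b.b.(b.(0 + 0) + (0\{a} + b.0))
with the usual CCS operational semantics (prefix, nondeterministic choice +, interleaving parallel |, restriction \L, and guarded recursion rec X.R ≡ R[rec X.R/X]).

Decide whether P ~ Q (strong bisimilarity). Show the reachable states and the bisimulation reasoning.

Reachable graph of P (5 states):
  u0 = b.b.(b.(0 + 0 + a.0) + (0\{a} + b.0)) :: -b-> u1
  u1 = b.(b.(0 + 0 + a.0) + (0\{a} + b.0)) :: -b-> u2
  u2 = b.(0 + 0 + a.0) + (0\{a} + b.0) :: -b-> u3, -b-> u4
  u3 = 0 :: (no moves)
  u4 = 0 + 0 + a.0 :: -a-> u3
Reachable graph of Q (5 states):
  v0 = b.b.(b.(0 + 0) + (0\{a} + b.0)) :: -b-> v1
  v1 = b.(b.(0 + 0) + (0\{a} + b.0)) :: -b-> v2
  v2 = b.(0 + 0) + (0\{a} + b.0) :: -b-> v3, -b-> v4
  v3 = 0 :: (no moves)
  v4 = 0 + 0 :: (no moves)
Coarsest stable partition (strong bisimilarity classes):
  B0 = {u0}
  B1 = {u1}
  B2 = {u2}
  B3 = {u4}
  B4 = {u3, v3, v4}
  B5 = {v0}
  B6 = {v1}
  B7 = {v2}
u0 ∈ B0, v0 ∈ B5 → different blocks

NO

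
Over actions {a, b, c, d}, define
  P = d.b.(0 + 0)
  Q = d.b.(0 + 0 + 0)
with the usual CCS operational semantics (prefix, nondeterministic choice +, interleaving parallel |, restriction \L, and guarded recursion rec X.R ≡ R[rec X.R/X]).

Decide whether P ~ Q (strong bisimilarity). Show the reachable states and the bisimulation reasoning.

bisimilar

LTS(P): 3 reachable states
  p0 = d.b.(0 + 0) ⊢ -d-> p1
  p1 = b.(0 + 0) ⊢ -b-> p2
  p2 = 0 + 0 ⊢ (no moves)
LTS(Q): 3 reachable states
  q0 = d.b.(0 + 0 + 0) ⊢ -d-> q1
  q1 = b.(0 + 0 + 0) ⊢ -b-> q2
  q2 = 0 + 0 + 0 ⊢ (no moves)
Coarsest stable partition (strong bisimilarity classes):
  B0 = {p0, q0}
  B1 = {p1, q1}
  B2 = {p2, q2}
p0 ∈ B0, q0 ∈ B0 → same block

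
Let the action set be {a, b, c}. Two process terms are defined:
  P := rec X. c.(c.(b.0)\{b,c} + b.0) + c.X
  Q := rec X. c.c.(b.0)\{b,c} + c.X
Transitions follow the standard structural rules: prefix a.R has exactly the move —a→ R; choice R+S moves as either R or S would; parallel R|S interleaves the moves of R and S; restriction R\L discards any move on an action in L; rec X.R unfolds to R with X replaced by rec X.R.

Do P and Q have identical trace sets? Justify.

P's transition system — 4 states:
  u0 = rec X. c.(c.(b.0)\{b,c} + b.0) + c.X :: ··c··> u0, ··c··> u1
  u1 = c.(b.0)\{b,c} + b.0 :: ··b··> u2, ··c··> u3
  u2 = 0 :: deadlocked
  u3 = (b.0)\{b,c} :: deadlocked
Q's transition system — 3 states:
  v0 = rec X. c.c.(b.0)\{b,c} + c.X :: ··c··> v0, ··c··> v1
  v1 = c.(b.0)\{b,c} :: ··c··> v2
  v2 = (b.0)\{b,c} :: deadlocked
Executing cb from P (initial set {u0}):
  step 1 (c): {u0, u1}
  step 2 (b): {u2}
  P completes σ.
Executing cb from Q (initial set {v0}):
  step 1 (c): {v0, v1}
  step 2 (b): ∅  — Q cannot continue

trace-distinct — witness ⟨cb⟩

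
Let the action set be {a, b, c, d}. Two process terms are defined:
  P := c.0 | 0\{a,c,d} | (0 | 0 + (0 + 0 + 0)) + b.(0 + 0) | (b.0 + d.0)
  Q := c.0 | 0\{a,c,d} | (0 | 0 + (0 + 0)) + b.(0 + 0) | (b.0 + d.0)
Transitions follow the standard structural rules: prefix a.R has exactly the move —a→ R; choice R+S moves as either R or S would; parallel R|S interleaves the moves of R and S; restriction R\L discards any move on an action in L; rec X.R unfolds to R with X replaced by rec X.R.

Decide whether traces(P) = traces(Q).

LTS(P): 5 reachable states
  m0 = c.0 | 0\{a,c,d} | (0 | 0 + (0 + 0 + 0)) + b.(0 + 0) | (b.0 + d.0) ⊢ =b=> m1, =b=> m2, =c=> m3, =d=> m2
  m1 = (0 + 0) | (b.0 + d.0) ⊢ =b=> m4, =d=> m4
  m2 = b.(0 + 0) | 0 ⊢ =b=> m4
  m3 = 0 | 0\{a,c,d} | (0 | 0 + (0 + 0 + 0)) ⊢ ∅
  m4 = (0 + 0) | 0 ⊢ ∅
LTS(Q): 5 reachable states
  n0 = c.0 | 0\{a,c,d} | (0 | 0 + (0 + 0)) + b.(0 + 0) | (b.0 + d.0) ⊢ =b=> n1, =b=> n2, =c=> n3, =d=> n2
  n1 = (0 + 0) | (b.0 + d.0) ⊢ =b=> n4, =d=> n4
  n2 = b.(0 + 0) | 0 ⊢ =b=> n4
  n3 = 0 | 0\{a,c,d} | (0 | 0 + (0 + 0)) ⊢ ∅
  n4 = (0 + 0) | 0 ⊢ ∅
Bisimilarity quotient blocks:
  B0 = {m0, n0}
  B1 = {m1, n1}
  B2 = {m3, m4, n3, n4}
  B3 = {m2, n2}
m0 ∈ B0, n0 ∈ B0 → same block
Bisimilar ⇒ trace-equivalent.

trace-equivalent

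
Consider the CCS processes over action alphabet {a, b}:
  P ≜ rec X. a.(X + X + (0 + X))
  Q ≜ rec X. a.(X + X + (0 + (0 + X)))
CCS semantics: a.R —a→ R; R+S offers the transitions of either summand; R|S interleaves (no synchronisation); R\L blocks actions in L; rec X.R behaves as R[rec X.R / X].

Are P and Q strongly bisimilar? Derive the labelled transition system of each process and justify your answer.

LTS(P): 2 reachable states
  u0 = rec X. a.(X + X + (0 + X)) | ··a··> u1
  u1 = (rec X. a.(X + X + (0 + X))) + (rec X. a.(X + X + (0 + X))) + (0 + (rec X. a.(X + X + (0 + X)))) | ··a··> u1
LTS(Q): 2 reachable states
  v0 = rec X. a.(X + X + (0 + (0 + X))) | ··a··> v1
  v1 = (rec X. a.(X + X + (0 + (0 + X)))) + (rec X. a.(X + X + (0 + (0 + X)))) + (0 + (0 + (rec X. a.(X + X + (0 + (0 + X)))))) | ··a··> v1
Coarsest stable partition (strong bisimilarity classes):
  B0 = {u0, u1, v0, v1}
u0 ∈ B0, v0 ∈ B0 → same block

YES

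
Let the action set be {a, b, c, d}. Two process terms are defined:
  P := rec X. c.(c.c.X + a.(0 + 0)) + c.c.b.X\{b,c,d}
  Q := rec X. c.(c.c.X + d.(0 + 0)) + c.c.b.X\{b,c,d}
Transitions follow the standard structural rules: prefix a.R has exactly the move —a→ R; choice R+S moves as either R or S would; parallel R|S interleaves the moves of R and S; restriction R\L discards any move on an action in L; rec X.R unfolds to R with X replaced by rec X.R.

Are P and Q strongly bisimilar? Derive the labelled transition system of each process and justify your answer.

not bisimilar

LTS(P): 7 reachable states
  p0 = rec X. c.(c.c.X + a.(0 + 0)) + c.c.b.X\{b,c,d} → —c→ p1, —c→ p2
  p1 = c.b.(rec X. c.(c.c.X + a.(0 + 0)) + c.c.b.X\{b,c,d})\{b,c,d} → —c→ p3
  p2 = c.c.(rec X. c.(c.c.X + a.(0 + 0)) + c.c.b.X\{b,c,d}) + a.(0 + 0) → —a→ p4, —c→ p5
  p3 = b.(rec X. c.(c.c.X + a.(0 + 0)) + c.c.b.X\{b,c,d})\{b,c,d} → —b→ p6
  p4 = 0 + 0 → deadlocked
  p5 = c.(rec X. c.(c.c.X + a.(0 + 0)) + c.c.b.X\{b,c,d}) → —c→ p0
  p6 = (rec X. c.(c.c.X + a.(0 + 0)) + c.c.b.X\{b,c,d})\{b,c,d} → deadlocked
LTS(Q): 7 reachable states
  q0 = rec X. c.(c.c.X + d.(0 + 0)) + c.c.b.X\{b,c,d} → —c→ q1, —c→ q2
  q1 = c.b.(rec X. c.(c.c.X + d.(0 + 0)) + c.c.b.X\{b,c,d})\{b,c,d} → —c→ q3
  q2 = c.c.(rec X. c.(c.c.X + d.(0 + 0)) + c.c.b.X\{b,c,d}) + d.(0 + 0) → —c→ q4, —d→ q5
  q3 = b.(rec X. c.(c.c.X + d.(0 + 0)) + c.c.b.X\{b,c,d})\{b,c,d} → —b→ q6
  q4 = c.(rec X. c.(c.c.X + d.(0 + 0)) + c.c.b.X\{b,c,d}) → —c→ q0
  q5 = 0 + 0 → deadlocked
  q6 = (rec X. c.(c.c.X + d.(0 + 0)) + c.c.b.X\{b,c,d})\{b,c,d} → deadlocked
Bisimilarity quotient blocks:
  B0 = {p0}
  B1 = {p2}
  B2 = {p4, p6, q5, q6}
  B3 = {p5}
  B4 = {p1, q1}
  B5 = {p3, q3}
  B6 = {q0}
  B7 = {q2}
  B8 = {q4}
p0 ∈ B0, q0 ∈ B6 → different blocks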